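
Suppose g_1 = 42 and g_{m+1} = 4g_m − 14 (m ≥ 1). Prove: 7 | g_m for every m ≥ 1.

Base case: g_1 = 42 = 7·6, so 7 | g_1.
Assume 7 | g_k, so g_k = 7t for some integer t.
Then g_{k+1} = 4g_k − 14 = 4·(7t) − 14 = 7(4t − 2), so 7 | g_{k+1}.
This completes the inductive step, so 7 | g_m for all m ≥ 1.

7 | g_m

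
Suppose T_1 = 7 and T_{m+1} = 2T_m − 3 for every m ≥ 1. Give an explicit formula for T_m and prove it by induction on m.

Claim: T_m = 2^{m+1} + 3.

Base case: T_1 = 7, and 2^{1+1} + 3 = 4 + 3 = 7.
Assume T_j = 2^{j+1} + 3 for some j ≥ 1.
Then T_{j+1} = 2T_j − 3 = 2·(2^{j+1} + 3) − 3 = 2^{j+2} + 6 − 3 = 2^{j+2} + 3.
So the formula holds for j+1, and by induction T_m = 2^{m+1} + 3 for all m ≥ 1.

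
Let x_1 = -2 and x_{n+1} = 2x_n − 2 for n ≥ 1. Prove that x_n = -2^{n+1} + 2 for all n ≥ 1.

Base case: x_1 = -2, and -2^{1+1} + 2 = -4 + 2 = -2.
Assume x_m = -2^{m+1} + 2 for some m ≥ 1.
Then x_{m+1} = 2x_m − 2 = 2·(-2^{m+1} + 2) − 2 = -2^{m+2} + 4 − 2 = -2^{m+2} + 2.
This completes the inductive step, so x_n = -2^{n+1} + 2 for all n ≥ 1.

x_n = -2^{n+1} + 2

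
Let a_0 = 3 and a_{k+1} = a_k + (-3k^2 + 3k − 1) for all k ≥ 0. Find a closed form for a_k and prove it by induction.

Claim: a_k = -k^3 + 3k^2 − 3k + 3.

Base case: a_0 = 3, and -0^3 + 3·0^2 − 3·0 + 3 = 3.
Assume a_r = -r^3 + 3r^2 − 3r + 3.
Then a_{r+1} = a_r + (-3r^2 + 3r − 1) = (-r^3 + 3r^2 − 3r + 3) + (-3r^2 + 3r − 1) = -r^3 + 2,
and -(r+1)^3 + 3·(r+1)^2 − 3·(r+1) + 3 = -r^3 + 2.
Hence a_k = -k^3 + 3k^2 − 3k + 3 for every k ≥ 0, by induction.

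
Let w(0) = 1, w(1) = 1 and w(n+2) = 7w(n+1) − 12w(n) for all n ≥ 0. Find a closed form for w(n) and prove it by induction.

Claim: w(n) = 3·3^n − 2·4^n.

Base cases: w(0) = 1 and 3·3^0 − 2·4^0 = 1; w(1) = 1 and 3·3^1 − 2·4^1 = 1.
Assume w(j) = 3·3^j − 2·4^j for all 0 ≤ j ≤ m, where m ≥ 1.
Then w(m+1) = 7w(m) − 12w(m−1) = 7·(3·3^m − 2·4^m) − 12·(3·3^{m−1} − 2·4^{m−1}) = 3·(7·3 − 12)3^{m−1} − 2·(7·4 − 12)4^{m−1} = 27·3^{m−1} − 32·4^{m−1} = 3·3^{m+1} − 2·4^{m+1}.
By strong induction, w(n) = 3·3^n − 2·4^n for all n ≥ 0.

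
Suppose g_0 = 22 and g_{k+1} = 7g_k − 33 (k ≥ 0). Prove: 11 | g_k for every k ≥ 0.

Base case: g_0 = 22 = 11·2, so 11 | g_0.
Assume 11 | g_j, so g_j = 11t for some integer t.
Then g_{j+1} = 7g_j − 33 = 7·(11t) − 33 = 11(7t − 3), so 11 | g_{j+1}.
This completes the inductive step, so 11 | g_k for all k ≥ 0.

11 | g_k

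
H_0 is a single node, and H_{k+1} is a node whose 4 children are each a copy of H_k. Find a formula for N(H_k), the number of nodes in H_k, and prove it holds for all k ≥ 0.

Claim: N(H_k) = (4^{k+1} − 1)/3.

Base case: N(H_0) = 1, and (4^{0+1} − 1)/3 = 1.
Assume N(H_r) = (4^{r+1} − 1)/3.
Then N(H_{r+1}) = 1 + 4N(H_r) = 1 + 4·(4^{r+1} − 1)/3 = 1 + (4^{r+2} − 4)/3 = (3 + 4^{r+2} − 4)/3 = (4^{r+2} − 1)/3.
So the formula holds for r+1, and by induction N(H_k) = (4^{k+1} − 1)/3 for all k ≥ 0.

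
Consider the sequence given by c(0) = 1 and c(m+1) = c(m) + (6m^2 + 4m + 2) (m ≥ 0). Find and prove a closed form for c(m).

Claim: c(m) = 2m^3 − m^2 + m + 1.

Base case: c(0) = 1, and 2·0^3 − 0^2 + 0 + 1 = 1.
Assume c(j) = 2j^3 − j^2 + j + 1.
Then c(j+1) = c(j) + (6j^2 + 4j + 2) = (2j^3 − j^2 + j + 1) + (6j^2 + 4j + 2) = 2j^3 + 5j^2 + 5j + 3,
and 2·(j+1)^3 − (j+1)^2 + (j+1) + 1 = 2j^3 + 5j^2 + 5j + 3.
This completes the inductive step, so c(m) = 2m^3 − m^2 + m + 1 for all m ≥ 0.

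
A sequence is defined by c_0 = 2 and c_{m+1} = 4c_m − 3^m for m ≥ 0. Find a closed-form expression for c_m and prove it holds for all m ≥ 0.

Claim: c_m = 4^m + 3^m.

Base case: c_0 = 2, and 4^0 + 3^0 = 1 + 1 = 2.
Assume c_r = 4^r + 3^r for some r ≥ 0.
Then c_{r+1} = 4c_r − 3^r = 4·(4^r + 3^r) − 3^r = 4^{r+1} + 4·3^r − 3^r = 4^{r+1} + 3·3^r = 4^{r+1} + 3^{r+1}.
So the formula holds for r+1, and by induction c_m = 4^m + 3^m for all m ≥ 0.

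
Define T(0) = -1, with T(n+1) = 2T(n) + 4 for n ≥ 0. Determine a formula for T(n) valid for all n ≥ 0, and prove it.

Claim: T(n) = 3·2^n − 4.

Base case: T(0) = -1, and 3·2^0 − 4 = 3 − 4 = -1.
Assume T(r) = 3·2^r − 4 for some r ≥ 0.
Then T(r+1) = 2T(r) + 4 = 2·(3·2^r − 4) + 4 = 6·2^r − 8 + 4 = 3·2^{r+1} − 4.
This completes the inductive step, so T(n) = 3·2^n − 4 for all n ≥ 0.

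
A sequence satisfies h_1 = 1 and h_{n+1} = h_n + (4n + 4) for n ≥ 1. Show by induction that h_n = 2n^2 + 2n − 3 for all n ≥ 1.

Base case: h_1 = 1, and 2·1^2 + 2·1 − 3 = 1.
Assume h_j = 2j^2 + 2j − 3.
Then h_{j+1} = h_j + (4j + 4) = (2j^2 + 2j − 3) + (4j + 4) = 2j^2 + 6j + 1,
and 2·(j+1)^2 + 2·(j+1) − 3 = 2j^2 + 6j + 1.
This completes the inductive step, so h_n = 2n^2 + 2n − 3 for all n ≥ 1.

h_n = 2n^2 + 2n − 3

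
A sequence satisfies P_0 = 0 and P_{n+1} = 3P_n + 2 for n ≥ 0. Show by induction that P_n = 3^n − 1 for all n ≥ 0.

Base case: P_0 = 0, and 3^0 − 1 = 1 − 1 = 0.
Assume P_r = 3^r − 1 for some r ≥ 0.
Then P_{r+1} = 3P_r + 2 = 3·(3^r − 1) + 2 = 3^{r+1} − 3 + 2 = 3^{r+1} − 1.
By induction, P_n = 3^n − 1 for all n ≥ 0.

P_n = 3^n − 1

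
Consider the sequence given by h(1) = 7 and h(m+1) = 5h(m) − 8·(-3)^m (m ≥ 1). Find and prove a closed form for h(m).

Claim: h(m) = 2·5^m + (-3)^m.

Base case: h(1) = 7, and 2·5^1 + (-3)^1 = 10 − 3 = 7.
Assume h(k) = 2·5^k + (-3)^k for some k ≥ 1.
Then h(k+1) = 5h(k) − 8·(-3)^k = 5·(2·5^k + (-3)^k) − 8·(-3)^k = 2·5^{k+1} + 5·(-3)^k − 8·(-3)^k = 2·5^{k+1} − 3·(-3)^k = 2·5^{k+1} + (-3)^{k+1}.
So the formula holds for k+1, and by induction h(m) = 2·5^m + (-3)^m for all m ≥ 1.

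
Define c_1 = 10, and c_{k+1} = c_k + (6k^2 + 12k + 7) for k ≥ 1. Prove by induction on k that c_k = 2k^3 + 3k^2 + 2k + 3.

Base case: c_1 = 10, and 2·1^3 + 3·1^2 + 2·1 + 3 = 10.
Assume c_r = 2r^3 + 3r^2 + 2r + 3.
Then c_{r+1} = c_r + (6r^2 + 12r + 7) = (2r^3 + 3r^2 + 2r + 3) + (6r^2 + 12r + 7) = 2r^3 + 9r^2 + 14r + 10,
and 2·(r+1)^3 + 3·(r+1)^2 + 2·(r+1) + 3 = 2r^3 + 9r^2 + 14r + 10.
Hence c_k = 2k^3 + 3k^2 + 2k + 3 for every k ≥ 1, by induction.

c_k = 2k^3 + 3k^2 + 2k + 3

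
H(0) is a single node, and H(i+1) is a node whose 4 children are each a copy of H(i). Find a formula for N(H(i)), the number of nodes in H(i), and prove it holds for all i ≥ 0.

Claim: N(H(i)) = (4^{i+1} − 1)/3.

Base case: N(H(0)) = 1, and (4^{0+1} − 1)/3 = 1.
Assume N(H(r)) = (4^{r+1} − 1)/3.
Then N(H(r+1)) = 1 + 4N(H(r)) = 1 + 4·(4^{r+1} − 1)/3 = 1 + (4^{r+2} − 4)/3 = (3 + 4^{r+2} − 4)/3 = (4^{r+2} − 1)/3.
Hence N(H(i)) = (4^{i+1} − 1)/3 for every i ≥ 0, by induction.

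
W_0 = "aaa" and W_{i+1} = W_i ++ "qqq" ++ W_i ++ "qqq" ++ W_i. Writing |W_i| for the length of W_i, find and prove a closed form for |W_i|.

Claim: |W_i| = 6·3^i − 3.

Base case: |W_0| = 3, and 6·3^0 − 3 = 3.
Assume |W_j| = 6·3^j − 3.
Then |W_{j+1}| = 3|W_j| + 6 = 3(6·3^j − 3) + 6 = 6·3^{j+1} − 9 + 6 = 6·3^{j+1} − 3.
This completes the inductive step, so |W_i| = 6·3^i − 3 for all i ≥ 0.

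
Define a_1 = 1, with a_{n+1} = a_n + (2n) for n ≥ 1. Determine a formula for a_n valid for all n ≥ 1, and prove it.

Claim: a_n = n^2 − n + 1.

Base case: a_1 = 1, and 1^2 − 1 + 1 = 1.
Assume a_k = k^2 − k + 1.
Then a_{k+1} = a_k + (2k) = (k^2 − k + 1) + (2k) = k^2 + k + 1,
and (k+1)^2 − (k+1) + 1 = k^2 + k + 1.
By induction, a_n = n^2 − n + 1 for all n ≥ 1.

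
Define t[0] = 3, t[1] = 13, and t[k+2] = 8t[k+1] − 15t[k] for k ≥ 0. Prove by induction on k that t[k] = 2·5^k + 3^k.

Base cases: t[0] = 3 and 2·5^0 + 3^0 = 3; t[1] = 13 and 2·5^1 + 3^1 = 13.
Assume t[j] = 2·5^j + 3^j for all 0 ≤ j ≤ m, where m ≥ 1.
Then t[m+1] = 8t[m] − 15t[m−1] = 8·(2·5^m + 3^m) − 15·(2·5^{m−1} + 3^{m−1}) = 2·(8·5 − 15)5^{m−1} + (8·3 − 15)3^{m−1} = 50·5^{m−1} + 9·3^{m−1} = 2·5^{m+1} + 3^{m+1}.
By strong induction, t[k] = 2·5^k + 3^k for all k ≥ 0.

t[k] = 2·5^k + 3^k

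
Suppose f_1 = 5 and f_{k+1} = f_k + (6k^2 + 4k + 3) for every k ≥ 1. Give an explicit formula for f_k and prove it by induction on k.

Claim: f_k = 2k^3 − k^2 + 2k + 2.

Base case: f_1 = 5, and 2·1^3 − 1^2 + 2·1 + 2 = 5.
Assume f_r = 2r^3 − r^2 + 2r + 2.
Then f_{r+1} = f_r + (6r^2 + 4r + 3) = (2r^3 − r^2 + 2r + 2) + (6r^2 + 4r + 3) = 2r^3 + 5r^2 + 6r + 5,
and 2·(r+1)^3 − (r+1)^2 + 2·(r+1) + 2 = 2r^3 + 5r^2 + 6r + 5.
Hence f_k = 2k^3 − k^2 + 2k + 2 for every k ≥ 1, by induction.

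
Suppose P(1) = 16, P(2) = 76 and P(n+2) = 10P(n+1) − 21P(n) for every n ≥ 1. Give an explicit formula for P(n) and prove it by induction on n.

Claim: P(n) = 3·3^n + 7^n.

Base cases: P(1) = 16 and 3·3^1 + 7^1 = 16; P(2) = 76 and 3·3^2 + 7^2 = 76.
Assume P(j) = 3·3^j + 7^j for all 1 ≤ j ≤ m, where m ≥ 2.
Then P(m+1) = 10P(m) − 21P(m−1) = 10·(3·3^m + 7^m) − 21·(3·3^{m−1} + 7^{m−1}) = 3·(10·3 − 21)3^{m−1} + (10·7 − 21)7^{m−1} = 27·3^{m−1} + 49·7^{m−1} = 3·3^{m+1} + 7^{m+1}.
Hence P(n) = 3·3^n + 7^n for every n ≥ 1, by strong induction.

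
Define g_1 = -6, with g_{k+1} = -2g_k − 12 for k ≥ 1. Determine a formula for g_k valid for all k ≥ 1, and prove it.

Claim: g_k = (-2)^k − 4.

Base case: g_1 = -6, and (-2)^1 − 4 = -2 − 4 = -6.
Assume g_r = (-2)^r − 4 for some r ≥ 1.
Then g_{r+1} = -2g_r − 12 = -2·((-2)^r − 4) − 12 = -2·(-2)^r + 8 − 12 = (-2)^{r+1} − 4.
This completes the inductive step, so g_k = (-2)^k − 4 for all k ≥ 1.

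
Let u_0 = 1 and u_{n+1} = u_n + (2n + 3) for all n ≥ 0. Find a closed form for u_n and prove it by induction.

Claim: u_n = n^2 + 2n + 1.

Base case: u_0 = 1, and 0^2 + 2·0 + 1 = 1.
Assume u_m = m^2 + 2m + 1.
Then u_{m+1} = u_m + (2m + 3) = (m^2 + 2m + 1) + (2m + 3) = m^2 + 4m + 4,
and (m+1)^2 + 2·(m+1) + 1 = m^2 + 4m + 4.
This completes the inductive step, so u_n = n^2 + 2n + 1 for all n ≥ 0.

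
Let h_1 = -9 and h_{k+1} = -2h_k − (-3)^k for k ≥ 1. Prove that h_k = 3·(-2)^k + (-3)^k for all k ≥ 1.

Base case: h_1 = -9, and 3·(-2)^1 + (-3)^1 = -6 − 3 = -9.
Assume h_m = 3·(-2)^m + (-3)^m for some m ≥ 1.
Then h_{m+1} = -2h_m − (-3)^m = -2·(3·(-2)^m + (-3)^m) − (-3)^m = 3·(-2)^{m+1} − 2·(-3)^m − (-3)^m = 3·(-2)^{m+1} − 3·(-3)^m = 3·(-2)^{m+1} + (-3)^{m+1}.
So the formula holds for m+1, and by induction h_k = 3·(-2)^k + (-3)^k for all k ≥ 1.

h_k = 3·(-2)^k + (-3)^k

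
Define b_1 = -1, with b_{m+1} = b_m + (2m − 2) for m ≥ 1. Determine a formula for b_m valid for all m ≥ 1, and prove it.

Claim: b_m = m^2 − 3m + 1.

Base case: b_1 = -1, and 1^2 − 3·1 + 1 = -1.
Assume b_r = r^2 − 3r + 1.
Then b_{r+1} = b_r + (2r − 2) = (r^2 − 3r + 1) + (2r − 2) = r^2 − r − 1,
and (r+1)^2 − 3·(r+1) + 1 = r^2 − r − 1.
Hence b_m = m^2 − 3m + 1 for every m ≥ 1, by induction.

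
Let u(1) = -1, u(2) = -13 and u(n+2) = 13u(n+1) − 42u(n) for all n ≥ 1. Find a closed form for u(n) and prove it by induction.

Claim: u(n) = 6^n − 7^n.

Base cases: u(1) = -1 and 6^1 − 7^1 = -1; u(2) = -13 and 6^2 − 7^2 = -13.
Assume u(i) = 6^i − 7^i for all 1 ≤ i ≤ j, where j ≥ 2.
Then u(j+1) = 13u(j) − 42u(j−1) = 13·(6^j − 7^j) − 42·(6^{j−1} − 7^{j−1}) = (13·6 − 42)6^{j−1} − (13·7 − 42)7^{j−1} = 36·6^{j−1} − 49·7^{j−1} = 6^{j+1} − 7^{j+1}.
Hence u(n) = 6^n − 7^n for every n ≥ 1, by strong induction.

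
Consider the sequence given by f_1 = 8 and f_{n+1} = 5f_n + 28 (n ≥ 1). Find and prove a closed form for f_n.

Claim: f_n = 3·5^n − 7.

Base case: f_1 = 8, and 3·5^1 − 7 = 15 − 7 = 8.
Assume f_r = 3·5^r − 7 for some r ≥ 1.
Then f_{r+1} = 5f_r + 28 = 5·(3·5^r − 7) + 28 = 15·5^r − 35 + 28 = 3·5^{r+1} − 7.
This completes the inductive step, so f_n = 3·5^n − 7 for all n ≥ 1.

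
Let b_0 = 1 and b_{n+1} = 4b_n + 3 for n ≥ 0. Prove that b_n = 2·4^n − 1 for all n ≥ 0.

Base case: b_0 = 1, and 2·4^0 − 1 = 2 − 1 = 1.
Assume b_m = 2·4^m − 1 for some m ≥ 0.
Then b_{m+1} = 4b_m + 3 = 4·(2·4^m − 1) + 3 = 8·4^m − 4 + 3 = 2·4^{m+1} − 1.
So the formula holds for m+1, and by induction b_n = 2·4^n − 1 for all n ≥ 0.

b_n = 2·4^n − 1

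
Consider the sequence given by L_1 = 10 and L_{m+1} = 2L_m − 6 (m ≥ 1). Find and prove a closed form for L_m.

Claim: L_m = 2^{m+1} + 6.

Base case: L_1 = 10, and 2^{1+1} + 6 = 4 + 6 = 10.
Assume L_r = 2^{r+1} + 6 for some r ≥ 1.
Then L_{r+1} = 2L_r − 6 = 2·(2^{r+1} + 6) − 6 = 2^{r+2} + 12 − 6 = 2^{r+2} + 6.
By induction, L_m = 2^{m+1} + 6 for all m ≥ 1.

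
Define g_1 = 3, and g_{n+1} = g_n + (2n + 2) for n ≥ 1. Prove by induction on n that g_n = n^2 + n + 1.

Base case: g_1 = 3, and 1^2 + 1 + 1 = 3.
Assume g_m = m^2 + m + 1.
Then g_{m+1} = g_m + (2m + 2) = (m^2 + m + 1) + (2m + 2) = m^2 + 3m + 3,
and (m+1)^2 + (m+1) + 1 = m^2 + 3m + 3.
Hence g_n = n^2 + n + 1 for every n ≥ 1, by induction.

g_n = n^2 + n + 1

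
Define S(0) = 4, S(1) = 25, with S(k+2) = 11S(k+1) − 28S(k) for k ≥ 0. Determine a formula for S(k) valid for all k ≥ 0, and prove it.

Claim: S(k) = 3·7^k + 4^k.

Base cases: S(0) = 4 and 3·7^0 + 4^0 = 4; S(1) = 25 and 3·7^1 + 4^1 = 25.
Assume S(i) = 3·7^i + 4^i for all 0 ≤ i ≤ j, where j ≥ 1.
Then S(j+1) = 11S(j) − 28S(j−1) = 11·(3·7^j + 4^j) − 28·(3·7^{j−1} + 4^{j−1}) = 3·(11·7 − 28)7^{j−1} + (11·4 − 28)4^{j−1} = 147·7^{j−1} + 16·4^{j−1} = 3·7^{j+1} + 4^{j+1}.
By strong induction, S(k) = 3·7^k + 4^k for all k ≥ 0.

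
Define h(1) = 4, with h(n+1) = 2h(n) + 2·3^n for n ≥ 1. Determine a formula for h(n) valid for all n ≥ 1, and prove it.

Claim: h(n) = -2^n + 2·3^n.

Base case: h(1) = 4, and -2^1 + 2·3^1 = -2 + 6 = 4.
Assume h(k) = -2^k + 2·3^k for some k ≥ 1.
Then h(k+1) = 2h(k) + 2·3^k = 2·(-2^k + 2·3^k) + 2·3^k = -2^{k+1} + 4·3^k + 2·3^k = -2^{k+1} + 6·3^k = -2^{k+1} + 2·3^{k+1}.
So the formula holds for k+1, and by induction h(n) = -2^n + 2·3^n for all n ≥ 1.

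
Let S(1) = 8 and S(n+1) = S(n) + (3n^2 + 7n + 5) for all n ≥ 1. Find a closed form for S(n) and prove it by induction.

Claim: S(n) = n^3 + 2n^2 + 2n + 3.

Base case: S(1) = 8, and 1^3 + 2·1^2 + 2·1 + 3 = 8.
Assume S(m) = m^3 + 2m^2 + 2m + 3.
Then S(m+1) = S(m) + (3m^2 + 7m + 5) = (m^3 + 2m^2 + 2m + 3) + (3m^2 + 7m + 5) = m^3 + 5m^2 + 9m + 8,
and (m+1)^3 + 2·(m+1)^2 + 2·(m+1) + 3 = m^3 + 5m^2 + 9m + 8.
By induction, S(n) = n^3 + 2n^2 + 2n + 3 for all n ≥ 1.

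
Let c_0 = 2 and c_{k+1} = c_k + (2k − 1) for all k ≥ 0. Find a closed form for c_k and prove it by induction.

Claim: c_k = k^2 − 2k + 2.

Base case: c_0 = 2, and 0^2 − 2·0 + 2 = 2.
Assume c_j = j^2 − 2j + 2.
Then c_{j+1} = c_j + (2j − 1) = (j^2 − 2j + 2) + (2j − 1) = j^2 + 1,
and (j+1)^2 − 2·(j+1) + 2 = j^2 + 1.
This completes the inductive step, so c_k = k^2 − 2k + 2 for all k ≥ 0.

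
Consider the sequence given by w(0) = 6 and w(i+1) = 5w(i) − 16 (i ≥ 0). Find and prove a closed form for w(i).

Claim: w(i) = 2·5^i + 4.

Base case: w(0) = 6, and 2·5^0 + 4 = 2 + 4 = 6.
Assume w(m) = 2·5^m + 4 for some m ≥ 0.
Then w(m+1) = 5w(m) − 16 = 5·(2·5^m + 4) − 16 = 10·5^m + 20 − 16 = 2·5^{m+1} + 4.
By induction, w(i) = 2·5^i + 4 for all i ≥ 0.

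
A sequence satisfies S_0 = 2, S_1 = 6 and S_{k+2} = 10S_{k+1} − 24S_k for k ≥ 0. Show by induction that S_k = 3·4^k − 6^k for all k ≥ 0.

Base cases: S_0 = 2 and 3·4^0 − 6^0 = 2; S_1 = 6 and 3·4^1 − 6^1 = 6.
Assume S_i = 3·4^i − 6^i for all 0 ≤ i ≤ j, where j ≥ 1.
Then S_{j+1} = 10S_j − 24S_{j−1} = 10·(3·4^j − 6^j) − 24·(3·4^{j−1} − 6^{j−1}) = 3·(10·4 − 24)4^{j−1} − (10·6 − 24)6^{j−1} = 48·4^{j−1} − 36·6^{j−1} = 3·4^{j+1} − 6^{j+1}.
This completes the inductive step, so S_k = 3·4^k − 6^k for all k ≥ 0.

S_k = 3·4^k − 6^k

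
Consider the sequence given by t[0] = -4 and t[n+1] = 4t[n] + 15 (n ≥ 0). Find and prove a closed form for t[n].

Claim: t[n] = 4^n − 5.

Base case: t[0] = -4, and 4^0 − 5 = 1 − 5 = -4.
Assume t[m] = 4^m − 5 for some m ≥ 0.
Then t[m+1] = 4t[m] + 15 = 4·(4^m − 5) + 15 = 4^{m+1} − 20 + 15 = 4^{m+1} − 5.
This completes the inductive step, so t[n] = 4^n − 5 for all n ≥ 0.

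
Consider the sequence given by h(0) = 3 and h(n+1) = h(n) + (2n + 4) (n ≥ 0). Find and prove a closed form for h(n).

Claim: h(n) = n^2 + 3n + 3.

Base case: h(0) = 3, and 0^2 + 3·0 + 3 = 3.
Assume h(j) = j^2 + 3j + 3.
Then h(j+1) = h(j) + (2j + 4) = (j^2 + 3j + 3) + (2j + 4) = j^2 + 5j + 7,
and (j+1)^2 + 3·(j+1) + 3 = j^2 + 5j + 7.
Hence h(n) = n^2 + 3n + 3 for every n ≥ 0, by induction.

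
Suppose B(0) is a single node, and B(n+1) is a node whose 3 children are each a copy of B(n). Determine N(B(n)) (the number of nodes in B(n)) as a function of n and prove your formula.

Claim: N(B(n)) = (3^{n+1} − 1)/2.

Base case: N(B(0)) = 1, and (3^{0+1} − 1)/2 = 1.
Assume N(B(k)) = (3^{k+1} − 1)/2.
Then N(B(k+1)) = 1 + 3N(B(k)) = 1 + 3·(3^{k+1} − 1)/2 = 1 + (3^{k+2} − 3)/2 = (2 + 3^{k+2} − 3)/2 = (3^{k+2} − 1)/2.
So the formula holds for k+1, and by induction N(B(n)) = (3^{n+1} − 1)/2 for all n ≥ 0.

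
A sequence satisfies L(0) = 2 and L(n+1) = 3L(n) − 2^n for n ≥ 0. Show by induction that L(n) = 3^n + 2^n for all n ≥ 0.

Base case: L(0) = 2, and 3^0 + 2^0 = 1 + 1 = 2.
Assume L(k) = 3^k + 2^k for some k ≥ 0.
Then L(k+1) = 3L(k) − 2^k = 3·(3^k + 2^k) − 2^k = 3^{k+1} + 3·2^k − 2^k = 3^{k+1} + 2·2^k = 3^{k+1} + 2^{k+1}.
So the formula holds for k+1, and by induction L(n) = 3^n + 2^n for all n ≥ 0.

L(n) = 3^n + 2^n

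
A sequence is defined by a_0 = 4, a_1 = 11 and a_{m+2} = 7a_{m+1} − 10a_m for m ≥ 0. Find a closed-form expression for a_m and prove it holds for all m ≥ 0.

Claim: a_m = 3·2^m + 5^m.

Base cases: a_0 = 4 and 3·2^0 + 5^0 = 4; a_1 = 11 and 3·2^1 + 5^1 = 11.
Assume a_j = 3·2^j + 5^j for all 0 ≤ j ≤ r, where r ≥ 1.
Then a_{r+1} = 7a_r − 10a_{r−1} = 7·(3·2^r + 5^r) − 10·(3·2^{r−1} + 5^{r−1}) = 3·(7·2 − 10)2^{r−1} + (7·5 − 10)5^{r−1} = 12·2^{r−1} + 25·5^{r−1} = 3·2^{r+1} + 5^{r+1}.
So the formula holds for r+1, and by strong induction a_m = 3·2^m + 5^m for all m ≥ 0.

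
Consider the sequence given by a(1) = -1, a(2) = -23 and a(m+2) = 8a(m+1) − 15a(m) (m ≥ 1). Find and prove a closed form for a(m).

Claim: a(m) = 3·3^m − 2·5^m.

Base cases: a(1) = -1 and 3·3^1 − 2·5^1 = -1; a(2) = -23 and 3·3^2 − 2·5^2 = -23.
Assume a(j) = 3·3^j − 2·5^j for all 1 ≤ j ≤ k, where k ≥ 2.
Then a(k+1) = 8a(k) − 15a(k−1) = 8·(3·3^k − 2·5^k) − 15·(3·3^{k−1} − 2·5^{k−1}) = 3·(8·3 − 15)3^{k−1} − 2·(8·5 − 15)5^{k−1} = 27·3^{k−1} − 50·5^{k−1} = 3·3^{k+1} − 2·5^{k+1}.
Hence a(m) = 3·3^m − 2·5^m for every m ≥ 1, by strong induction.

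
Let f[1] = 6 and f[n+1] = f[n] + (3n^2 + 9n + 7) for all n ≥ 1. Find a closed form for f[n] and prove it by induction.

Claim: f[n] = n^3 + 3n^2 + 3n − 1.

Base case: f[1] = 6, and 1^3 + 3·1^2 + 3·1 − 1 = 6.
Assume f[k] = k^3 + 3k^2 + 3k − 1.
Then f[k+1] = f[k] + (3k^2 + 9k + 7) = (k^3 + 3k^2 + 3k − 1) + (3k^2 + 9k + 7) = k^3 + 6k^2 + 12k + 6,
and (k+1)^3 + 3·(k+1)^2 + 3·(k+1) − 1 = k^3 + 6k^2 + 12k + 6.
Hence f[n] = n^3 + 3n^2 + 3n − 1 for every n ≥ 1, by induction.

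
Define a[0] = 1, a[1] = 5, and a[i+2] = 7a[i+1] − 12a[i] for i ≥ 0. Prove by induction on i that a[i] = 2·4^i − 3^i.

Base cases: a[0] = 1 and 2·4^0 − 3^0 = 1; a[1] = 5 and 2·4^1 − 3^1 = 5.
Assume a[t] = 2·4^t − 3^t for all 0 ≤ t ≤ j, where j ≥ 1.
Then a[j+1] = 7a[j] − 12a[j−1] = 7·(2·4^j − 3^j) − 12·(2·4^{j−1} − 3^{j−1}) = 2·(7·4 − 12)4^{j−1} − (7·3 − 12)3^{j−1} = 32·4^{j−1} − 9·3^{j−1} = 2·4^{j+1} − 3^{j+1}.
So the formula holds for j+1, and by strong induction a[i] = 2·4^i − 3^i for all i ≥ 0.

a[i] = 2·4^i − 3^i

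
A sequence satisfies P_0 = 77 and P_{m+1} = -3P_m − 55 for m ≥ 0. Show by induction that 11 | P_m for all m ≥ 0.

Base case: P_0 = 77 = 11·7, so 11 | P_0.
Assume 11 | P_k, so P_k = 11t for some integer t.
Then P_{k+1} = -3P_k − 55 = -3·(11t) − 55 = 11(-3t − 5), so 11 | P_{k+1}.
By induction, 11 | P_m for all m ≥ 0.

11 | P_m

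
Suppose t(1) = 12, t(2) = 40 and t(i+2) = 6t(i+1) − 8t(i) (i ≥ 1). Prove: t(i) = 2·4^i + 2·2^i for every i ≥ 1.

Base cases: t(1) = 12 and 2·4^1 + 2·2^1 = 12; t(2) = 40 and 2·4^2 + 2·2^2 = 40.
Assume t(j) = 2·4^j + 2·2^j for all 1 ≤ j ≤ m, where m ≥ 2.
Then t(m+1) = 6t(m) − 8t(m−1) = 6·(2·4^m + 2·2^m) − 8·(2·4^{m−1} + 2·2^{m−1}) = 2·(6·4 − 8)4^{m−1} + 2·(6·2 − 8)2^{m−1} = 32·4^{m−1} + 8·2^{m−1} = 2·4^{m+1} + 2·2^{m+1}.
Hence t(i) = 2·4^i + 2·2^i for every i ≥ 1, by strong induction.

t(i) = 2·4^i + 2·2^i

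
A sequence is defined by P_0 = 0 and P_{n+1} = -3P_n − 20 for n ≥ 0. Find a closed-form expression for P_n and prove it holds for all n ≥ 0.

Claim: P_n = 5·(-3)^n − 5.

Base case: P_0 = 0, and 5·(-3)^0 − 5 = 5 − 5 = 0.
Assume P_m = 5·(-3)^m − 5 for some m ≥ 0.
Then P_{m+1} = -3P_m − 20 = -3·(5·(-3)^m − 5) − 20 = -15·(-3)^m + 15 − 20 = 5·(-3)^{m+1} − 5.
By induction, P_n = 5·(-3)^n − 5 for all n ≥ 0.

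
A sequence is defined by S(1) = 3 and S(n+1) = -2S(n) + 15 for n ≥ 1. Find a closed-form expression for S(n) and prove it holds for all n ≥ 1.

Claim: S(n) = (-2)^n + 5.

Base case: S(1) = 3, and (-2)^1 + 5 = -2 + 5 = 3.
Assume S(m) = (-2)^m + 5 for some m ≥ 1.
Then S(m+1) = -2S(m) + 15 = -2·((-2)^m + 5) + 15 = -2·(-2)^m − 10 + 15 = (-2)^{m+1} + 5.
So the formula holds for m+1, and by induction S(n) = (-2)^n + 5 for all n ≥ 1.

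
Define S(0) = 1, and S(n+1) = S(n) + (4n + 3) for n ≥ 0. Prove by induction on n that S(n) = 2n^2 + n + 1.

Base case: S(0) = 1, and 2·0^2 + 0 + 1 = 1.
Assume S(r) = 2r^2 + r + 1.
Then S(r+1) = S(r) + (4r + 3) = (2r^2 + r + 1) + (4r + 3) = 2r^2 + 5r + 4,
and 2·(r+1)^2 + (r+1) + 1 = 2r^2 + 5r + 4.
By induction, S(n) = 2n^2 + n + 1 for all n ≥ 0.

S(n) = 2n^2 + n + 1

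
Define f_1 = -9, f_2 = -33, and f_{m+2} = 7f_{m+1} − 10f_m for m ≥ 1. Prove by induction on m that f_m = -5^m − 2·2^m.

Base cases: f_1 = -9 and -5^1 − 2·2^1 = -9; f_2 = -33 and -5^2 − 2·2^2 = -33.
Assume f_j = -5^j − 2·2^j for all 1 ≤ j ≤ r, where r ≥ 2.
Then f_{r+1} = 7f_r − 10f_{r−1} = 7·(-5^r − 2·2^r) − 10·(-5^{r−1} − 2·2^{r−1}) = -(7·5 − 10)5^{r−1} − 2·(7·2 − 10)2^{r−1} = -25·5^{r−1} − 8·2^{r−1} = -5^{r+1} − 2·2^{r+1}.
Hence f_m = -5^m − 2·2^m for every m ≥ 1, by strong induction.

f_m = -5^m − 2·2^m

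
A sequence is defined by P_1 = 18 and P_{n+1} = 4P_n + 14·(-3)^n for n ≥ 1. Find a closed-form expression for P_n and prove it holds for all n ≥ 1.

Claim: P_n = 3·4^n − 2·(-3)^n.

Base case: P_1 = 18, and 3·4^1 − 2·(-3)^1 = 12 + 6 = 18.
Assume P_j = 3·4^j − 2·(-3)^j for some j ≥ 1.
Then P_{j+1} = 4P_j + 14·(-3)^j = 4·(3·4^j − 2·(-3)^j) + 14·(-3)^j = 3·4^{j+1} − 8·(-3)^j + 14·(-3)^j = 3·4^{j+1} + 6·(-3)^j = 3·4^{j+1} − 2·(-3)^{j+1}.
This completes the inductive step, so P_n = 3·4^n − 2·(-3)^n for all n ≥ 1.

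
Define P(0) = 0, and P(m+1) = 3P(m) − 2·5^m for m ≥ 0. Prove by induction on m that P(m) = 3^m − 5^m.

Base case: P(0) = 0, and 3^0 − 5^0 = 1 − 1 = 0.
Assume P(r) = 3^r − 5^r for some r ≥ 0.
Then P(r+1) = 3P(r) − 2·5^r = 3·(3^r − 5^r) − 2·5^r = 3^{r+1} − 3·5^r − 2·5^r = 3^{r+1} − 5·5^r = 3^{r+1} − 5^{r+1}.
So the formula holds for r+1, and by induction P(m) = 3^m − 5^m for all m ≥ 0.

P(m) = 3^m − 5^m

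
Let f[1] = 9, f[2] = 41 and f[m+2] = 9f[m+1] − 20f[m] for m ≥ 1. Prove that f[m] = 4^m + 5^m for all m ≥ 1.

Base cases: f[1] = 9 and 4^1 + 5^1 = 9; f[2] = 41 and 4^2 + 5^2 = 41.
Assume f[i] = 4^i + 5^i for all 1 ≤ i ≤ j, where j ≥ 2.
Then f[j+1] = 9f[j] − 20f[j−1] = 9·(4^j + 5^j) − 20·(4^{j−1} + 5^{j−1}) = (9·4 − 20)4^{j−1} + (9·5 − 20)5^{j−1} = 16·4^{j−1} + 25·5^{j−1} = 4^{j+1} + 5^{j+1}.
Hence f[m] = 4^m + 5^m for every m ≥ 1, by strong induction.

f[m] = 4^m + 5^m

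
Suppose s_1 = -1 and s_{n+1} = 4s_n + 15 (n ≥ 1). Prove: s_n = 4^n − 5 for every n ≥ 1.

Base case: s_1 = -1, and 4^1 − 5 = 4 − 5 = -1.
Assume s_j = 4^j − 5 for some j ≥ 1.
Then s_{j+1} = 4s_j + 15 = 4·(4^j − 5) + 15 = 4^{j+1} − 20 + 15 = 4^{j+1} − 5.
By induction, s_n = 4^n − 5 for all n ≥ 1.

s_n = 4^n − 5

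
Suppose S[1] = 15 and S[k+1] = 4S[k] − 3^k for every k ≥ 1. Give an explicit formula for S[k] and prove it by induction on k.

Claim: S[k] = 3·4^k + 3^k.

Base case: S[1] = 15, and 3·4^1 + 3^1 = 12 + 3 = 15.
Assume S[r] = 3·4^r + 3^r for some r ≥ 1.
Then S[r+1] = 4S[r] − 3^r = 4·(3·4^r + 3^r) − 3^r = 3·4^{r+1} + 4·3^r − 3^r = 3·4^{r+1} + 3·3^r = 3·4^{r+1} + 3^{r+1}.
By induction, S[k] = 3·4^k + 3^k for all k ≥ 1.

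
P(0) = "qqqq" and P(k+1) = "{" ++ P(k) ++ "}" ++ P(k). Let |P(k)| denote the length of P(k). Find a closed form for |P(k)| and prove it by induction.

Claim: |P(k)| = 6·2^k − 2.

Base case: |P(0)| = 4, and 6·2^0 − 2 = 4.
Assume |P(j)| = 6·2^j − 2.
Then |P(j+1)| = 1 + |P(j)| + 1 + |P(j)| = 2|P(j)| + 2 = 2(6·2^j − 2) + 2 = 6·2^{j+1} − 4 + 2 = 6·2^{j+1} − 2.
So the formula holds for j+1, and by induction |P(k)| = 6·2^k − 2 for all k ≥ 0.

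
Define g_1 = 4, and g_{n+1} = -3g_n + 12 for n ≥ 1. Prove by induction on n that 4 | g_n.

Base case: g_1 = 4 = 4·1, so 4 | g_1.
Assume 4 | g_m, so g_m = 4t for some integer t.
Then g_{m+1} = -3g_m + 12 = -3·(4t) + 12 = 4(-3t + 3), so 4 | g_{m+1}.
This completes the inductive step, so 4 | g_n for all n ≥ 1.

4 | g_n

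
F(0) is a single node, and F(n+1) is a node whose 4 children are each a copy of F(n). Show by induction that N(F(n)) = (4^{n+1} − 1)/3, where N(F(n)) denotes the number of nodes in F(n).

Base case: N(F(0)) = 1, and (4^{0+1} − 1)/3 = 1.
Assume N(F(m)) = (4^{m+1} − 1)/3.
Then N(F(m+1)) = 1 + 4N(F(m)) = 1 + 4·(4^{m+1} − 1)/3 = 1 + (4^{m+2} − 4)/3 = (3 + 4^{m+2} − 4)/3 = (4^{m+2} − 1)/3.
By induction, N(F(n)) = (4^{n+1} − 1)/3 for all n ≥ 0.

N(F(n)) = (4^{n+1} − 1)/3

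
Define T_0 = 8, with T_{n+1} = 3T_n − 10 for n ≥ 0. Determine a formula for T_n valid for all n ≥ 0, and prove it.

Claim: T_n = 3^{n+1} + 5.

Base case: T_0 = 8, and 3^{0+1} + 5 = 3 + 5 = 8.
Assume T_j = 3^{j+1} + 5 for some j ≥ 0.
Then T_{j+1} = 3T_j − 10 = 3·(3^{j+1} + 5) − 10 = 3^{j+2} + 15 − 10 = 3^{j+2} + 5.
This completes the inductive step, so T_n = 3^{n+1} + 5 for all n ≥ 0.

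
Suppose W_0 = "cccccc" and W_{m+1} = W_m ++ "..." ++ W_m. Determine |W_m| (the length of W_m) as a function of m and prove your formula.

Claim: |W_m| = 9·2^m − 3.

Base case: |W_0| = 6, and 9·2^0 − 3 = 6.
Assume |W_k| = 9·2^k − 3.
Then |W_{k+1}| = |W_k| + 3 + |W_k| = 2|W_k| + 3 = 2(9·2^k − 3) + 3 = 9·2^{k+1} − 6 + 3 = 9·2^{k+1} − 3.
This completes the inductive step, so |W_m| = 9·2^m − 3 for all m ≥ 0.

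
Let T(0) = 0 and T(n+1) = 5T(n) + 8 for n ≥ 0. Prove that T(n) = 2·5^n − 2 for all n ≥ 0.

Base case: T(0) = 0, and 2·5^0 − 2 = 2 − 2 = 0.
Assume T(m) = 2·5^m − 2 for some m ≥ 0.
Then T(m+1) = 5T(m) + 8 = 5·(2·5^m − 2) + 8 = 10·5^m − 10 + 8 = 2·5^{m+1} − 2.
This completes the inductive step, so T(n) = 2·5^n − 2 for all n ≥ 0.

T(n) = 2·5^n − 2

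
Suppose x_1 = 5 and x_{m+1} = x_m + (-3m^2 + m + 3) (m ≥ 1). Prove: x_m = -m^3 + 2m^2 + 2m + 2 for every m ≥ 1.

Base case: x_1 = 5, and -1^3 + 2·1^2 + 2·1 + 2 = 5.
Assume x_k = -k^3 + 2k^2 + 2k + 2.
Then x_{k+1} = x_k + (-3k^2 + k + 3) = (-k^3 + 2k^2 + 2k + 2) + (-3k^2 + k + 3) = -k^3 − k^2 + 3k + 5,
and -(k+1)^3 + 2·(k+1)^2 + 2·(k+1) + 2 = -k^3 − k^2 + 3k + 5.
By induction, x_m = -m^3 + 2m^2 + 2m + 2 for all m ≥ 1.

x_m = -m^3 + 2m^2 + 2m + 2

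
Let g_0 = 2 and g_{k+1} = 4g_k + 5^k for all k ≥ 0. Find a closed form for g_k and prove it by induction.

Claim: g_k = 4^k + 5^k.

Base case: g_0 = 2, and 4^0 + 5^0 = 1 + 1 = 2.
Assume g_m = 4^m + 5^m for some m ≥ 0.
Then g_{m+1} = 4g_m + 5^m = 4·(4^m + 5^m) + 5^m = 4^{m+1} + 4·5^m + 5^m = 4^{m+1} + 5·5^m = 4^{m+1} + 5^{m+1}.
So the formula holds for m+1, and by induction g_k = 4^k + 5^k for all k ≥ 0.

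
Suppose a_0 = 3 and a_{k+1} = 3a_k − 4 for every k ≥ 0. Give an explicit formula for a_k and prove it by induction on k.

Claim: a_k = 3^k + 2.

Base case: a_0 = 3, and 3^0 + 2 = 1 + 2 = 3.
Assume a_r = 3^r + 2 for some r ≥ 0.
Then a_{r+1} = 3a_r − 4 = 3·(3^r + 2) − 4 = 3^{r+1} + 6 − 4 = 3^{r+1} + 2.
By induction, a_k = 3^k + 2 for all k ≥ 0.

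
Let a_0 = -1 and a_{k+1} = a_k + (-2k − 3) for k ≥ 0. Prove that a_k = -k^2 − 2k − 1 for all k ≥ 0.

Base case: a_0 = -1, and -0^2 − 2·0 − 1 = -1.
Assume a_j = -j^2 − 2j − 1.
Then a_{j+1} = a_j + (-2j − 3) = (-j^2 − 2j − 1) + (-2j − 3) = -j^2 − 4j − 4,
and -(j+1)^2 − 2·(j+1) − 1 = -j^2 − 4j − 4.
Hence a_k = -k^2 − 2k − 1 for every k ≥ 0, by induction.

a_k = -k^2 − 2k − 1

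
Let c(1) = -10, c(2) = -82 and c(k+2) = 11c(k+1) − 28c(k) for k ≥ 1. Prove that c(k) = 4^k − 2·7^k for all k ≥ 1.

Base cases: c(1) = -10 and 4^1 − 2·7^1 = -10; c(2) = -82 and 4^2 − 2·7^2 = -82.
Assume c(i) = 4^i − 2·7^i for all 1 ≤ i ≤ j, where j ≥ 2.
Then c(j+1) = 11c(j) − 28c(j−1) = 11·(4^j − 2·7^j) − 28·(4^{j−1} − 2·7^{j−1}) = (11·4 − 28)4^{j−1} − 2·(11·7 − 28)7^{j−1} = 16·4^{j−1} − 98·7^{j−1} = 4^{j+1} − 2·7^{j+1}.
By strong induction, c(k) = 4^k − 2·7^k for all k ≥ 1.

c(k) = 4^k − 2·7^k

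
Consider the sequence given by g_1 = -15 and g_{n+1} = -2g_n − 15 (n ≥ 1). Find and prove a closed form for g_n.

Claim: g_n = 5·(-2)^n − 5.

Base case: g_1 = -15, and 5·(-2)^1 − 5 = -10 − 5 = -15.
Assume g_j = 5·(-2)^j − 5 for some j ≥ 1.
Then g_{j+1} = -2g_j − 15 = -2·(5·(-2)^j − 5) − 15 = -10·(-2)^j + 10 − 15 = 5·(-2)^{j+1} − 5.
Hence g_n = 5·(-2)^n − 5 for every n ≥ 1, by induction.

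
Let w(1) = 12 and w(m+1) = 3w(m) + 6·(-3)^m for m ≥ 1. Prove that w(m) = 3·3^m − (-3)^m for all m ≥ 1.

Base case: w(1) = 12, and 3·3^1 − (-3)^1 = 9 + 3 = 12.
Assume w(r) = 3·3^r − (-3)^r for some r ≥ 1.
Then w(r+1) = 3w(r) + 6·(-3)^r = 3·(3·3^r − (-3)^r) + 6·(-3)^r = 3·3^{r+1} − 3·(-3)^r + 6·(-3)^r = 3·3^{r+1} + 3·(-3)^r = 3·3^{r+1} − (-3)^{r+1}.
Hence w(m) = 3·3^m − (-3)^m for every m ≥ 1, by induction.

w(m) = 3·3^m − (-3)^m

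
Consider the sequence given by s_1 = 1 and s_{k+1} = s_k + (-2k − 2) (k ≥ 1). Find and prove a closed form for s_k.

Claim: s_k = -k^2 − k + 3.

Base case: s_1 = 1, and -1^2 − 1 + 3 = 1.
Assume s_r = -r^2 − r + 3.
Then s_{r+1} = s_r + (-2r − 2) = (-r^2 − r + 3) + (-2r − 2) = -r^2 − 3r + 1,
and -(r+1)^2 − (r+1) + 3 = -r^2 − 3r + 1.
By induction, s_k = -k^2 − k + 3 for all k ≥ 1.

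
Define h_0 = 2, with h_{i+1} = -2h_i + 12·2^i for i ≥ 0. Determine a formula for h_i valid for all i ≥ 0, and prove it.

Claim: h_i = -(-2)^i + 3·2^i.

Base case: h_0 = 2, and -(-2)^0 + 3·2^0 = -1 + 3 = 2.
Assume h_m = -(-2)^m + 3·2^m for some m ≥ 0.
Then h_{m+1} = -2h_m + 12·2^m = -2·(-(-2)^m + 3·2^m) + 12·2^m = -(-2)^{m+1} − 6·2^m + 12·2^m = -(-2)^{m+1} + 6·2^m = -(-2)^{m+1} + 3·2^{m+1}.
Hence h_i = -(-2)^i + 3·2^i for every i ≥ 0, by induction.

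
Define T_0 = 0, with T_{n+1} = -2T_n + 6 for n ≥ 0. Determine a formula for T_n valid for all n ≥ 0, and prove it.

Claim: T_n = -2·(-2)^n + 2.

Base case: T_0 = 0, and -2·(-2)^0 + 2 = -2 + 2 = 0.
Assume T_r = -2·(-2)^r + 2 for some r ≥ 0.
Then T_{r+1} = -2T_r + 6 = -2·(-2·(-2)^r + 2) + 6 = 4·(-2)^r − 4 + 6 = -2·(-2)^{r+1} + 2.
So the formula holds for r+1, and by induction T_n = -2·(-2)^n + 2 for all n ≥ 0.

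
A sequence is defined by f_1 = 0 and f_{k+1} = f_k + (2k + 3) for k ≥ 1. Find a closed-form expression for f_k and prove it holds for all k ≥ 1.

Claim: f_k = k^2 + 2k − 3.

Base case: f_1 = 0, and 1^2 + 2·1 − 3 = 0.
Assume f_r = r^2 + 2r − 3.
Then f_{r+1} = f_r + (2r + 3) = (r^2 + 2r − 3) + (2r + 3) = r^2 + 4r,
and (r+1)^2 + 2·(r+1) − 3 = r^2 + 4r.
This completes the inductive step, so f_k = k^2 + 2k − 3 for all k ≥ 1.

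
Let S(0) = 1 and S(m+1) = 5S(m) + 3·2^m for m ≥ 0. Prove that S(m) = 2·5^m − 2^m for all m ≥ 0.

Base case: S(0) = 1, and 2·5^0 − 2^0 = 2 − 1 = 1.
Assume S(j) = 2·5^j − 2^j for some j ≥ 0.
Then S(j+1) = 5S(j) + 3·2^j = 5·(2·5^j − 2^j) + 3·2^j = 2·5^{j+1} − 5·2^j + 3·2^j = 2·5^{j+1} − 2·2^j = 2·5^{j+1} − 2^{j+1}.
Hence S(m) = 2·5^m − 2^m for every m ≥ 0, by induction.

S(m) = 2·5^m − 2^m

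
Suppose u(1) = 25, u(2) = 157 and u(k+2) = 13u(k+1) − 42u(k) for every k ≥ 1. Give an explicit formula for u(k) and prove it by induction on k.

Claim: u(k) = 3·6^k + 7^k.

Base cases: u(1) = 25 and 3·6^1 + 7^1 = 25; u(2) = 157 and 3·6^2 + 7^2 = 157.
Assume u(j) = 3·6^j + 7^j for all 1 ≤ j ≤ m, where m ≥ 2.
Then u(m+1) = 13u(m) − 42u(m−1) = 13·(3·6^m + 7^m) − 42·(3·6^{m−1} + 7^{m−1}) = 3·(13·6 − 42)6^{m−1} + (13·7 − 42)7^{m−1} = 108·6^{m−1} + 49·7^{m−1} = 3·6^{m+1} + 7^{m+1}.
By strong induction, u(k) = 3·6^k + 7^k for all k ≥ 1.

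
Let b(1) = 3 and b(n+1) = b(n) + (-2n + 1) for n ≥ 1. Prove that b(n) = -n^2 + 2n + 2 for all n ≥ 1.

Base case: b(1) = 3, and -1^2 + 2·1 + 2 = 3.
Assume b(r) = -r^2 + 2r + 2.
Then b(r+1) = b(r) + (-2r + 1) = (-r^2 + 2r + 2) + (-2r + 1) = -r^2 + 3,
and -(r+1)^2 + 2·(r+1) + 2 = -r^2 + 3.
By induction, b(n) = -n^2 + 2n + 2 for all n ≥ 1.

b(n) = -n^2 + 2n + 2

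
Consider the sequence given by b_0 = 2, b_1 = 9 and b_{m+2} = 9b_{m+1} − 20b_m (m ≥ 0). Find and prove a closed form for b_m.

Claim: b_m = 4^m + 5^m.

Base cases: b_0 = 2 and 4^0 + 5^0 = 2; b_1 = 9 and 4^1 + 5^1 = 9.
Assume b_i = 4^i + 5^i for all 0 ≤ i ≤ j, where j ≥ 1.
Then b_{j+1} = 9b_j − 20b_{j−1} = 9·(4^j + 5^j) − 20·(4^{j−1} + 5^{j−1}) = (9·4 − 20)4^{j−1} + (9·5 − 20)5^{j−1} = 16·4^{j−1} + 25·5^{j−1} = 4^{j+1} + 5^{j+1}.
This completes the inductive step, so b_m = 4^m + 5^m for all m ≥ 0.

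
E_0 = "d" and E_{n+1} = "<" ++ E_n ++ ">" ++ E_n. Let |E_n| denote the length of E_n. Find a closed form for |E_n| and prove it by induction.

Claim: |E_n| = 3·2^n − 2.

Base case: |E_0| = 1, and 3·2^0 − 2 = 1.
Assume |E_m| = 3·2^m − 2.
Then |E_{m+1}| = 1 + |E_m| + 1 + |E_m| = 2|E_m| + 2 = 2(3·2^m − 2) + 2 = 3·2^{m+1} − 4 + 2 = 3·2^{m+1} − 2.
Hence |E_n| = 3·2^n − 2 for every n ≥ 0, by induction.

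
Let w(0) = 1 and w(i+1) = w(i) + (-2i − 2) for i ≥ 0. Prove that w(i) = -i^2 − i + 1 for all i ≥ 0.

Base case: w(0) = 1, and -0^2 − 0 + 1 = 1.
Assume w(j) = -j^2 − j + 1.
Then w(j+1) = w(j) + (-2j − 2) = (-j^2 − j + 1) + (-2j − 2) = -j^2 − 3j − 1,
and -(j+1)^2 − (j+1) + 1 = -j^2 − 3j − 1.
This completes the inductive step, so w(i) = -i^2 − i + 1 for all i ≥ 0.

w(i) = -i^2 − i + 1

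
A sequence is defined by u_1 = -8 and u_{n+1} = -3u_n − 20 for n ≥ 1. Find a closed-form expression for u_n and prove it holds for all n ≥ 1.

Claim: u_n = (-3)^n − 5.

Base case: u_1 = -8, and (-3)^1 − 5 = -3 − 5 = -8.
Assume u_m = (-3)^m − 5 for some m ≥ 1.
Then u_{m+1} = -3u_m − 20 = -3·((-3)^m − 5) − 20 = -3·(-3)^m + 15 − 20 = (-3)^{m+1} − 5.
By induction, u_n = (-3)^n − 5 for all n ≥ 1.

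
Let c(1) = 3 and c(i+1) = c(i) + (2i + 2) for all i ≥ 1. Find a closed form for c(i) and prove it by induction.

Claim: c(i) = i^2 + i + 1.

Base case: c(1) = 3, and 1^2 + 1 + 1 = 3.
Assume c(m) = m^2 + m + 1.
Then c(m+1) = c(m) + (2m + 2) = (m^2 + m + 1) + (2m + 2) = m^2 + 3m + 3,
and (m+1)^2 + (m+1) + 1 = m^2 + 3m + 3.
This completes the inductive step, so c(i) = i^2 + i + 1 for all i ≥ 1.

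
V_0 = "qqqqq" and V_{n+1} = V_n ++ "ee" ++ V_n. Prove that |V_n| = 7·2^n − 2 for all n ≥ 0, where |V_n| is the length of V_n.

Base case: |V_0| = 5, and 7·2^0 − 2 = 5.
Assume |V_r| = 7·2^r − 2.
Then |V_{r+1}| = |V_r| + 2 + |V_r| = 2|V_r| + 2 = 2(7·2^r − 2) + 2 = 7·2^{r+1} − 4 + 2 = 7·2^{r+1} − 2.
So the formula holds for r+1, and by induction |V_n| = 7·2^n − 2 for all n ≥ 0.

|V_n| = 7·2^n − 2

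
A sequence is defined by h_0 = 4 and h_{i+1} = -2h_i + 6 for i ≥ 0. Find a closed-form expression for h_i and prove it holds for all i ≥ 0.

Claim: h_i = 2·(-2)^i + 2.

Base case: h_0 = 4, and 2·(-2)^0 + 2 = 2 + 2 = 4.
Assume h_r = 2·(-2)^r + 2 for some r ≥ 0.
Then h_{r+1} = -2h_r + 6 = -2·(2·(-2)^r + 2) + 6 = -4·(-2)^r − 4 + 6 = 2·(-2)^{r+1} + 2.
So the formula holds for r+1, and by induction h_i = 2·(-2)^i + 2 for all i ≥ 0.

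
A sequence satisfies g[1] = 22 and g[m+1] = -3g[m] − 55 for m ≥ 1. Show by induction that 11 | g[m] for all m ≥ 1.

Base case: g[1] = 22 = 11·2, so 11 | g[1].
Assume 11 | g[j], so g[j] = 11t for some integer t.
Then g[j+1] = -3g[j] − 55 = -3·(11t) − 55 = 11(-3t − 5), so 11 | g[j+1].
So the property holds for j+1, and by induction 11 | g[m] for all m ≥ 1.

11 | g[m]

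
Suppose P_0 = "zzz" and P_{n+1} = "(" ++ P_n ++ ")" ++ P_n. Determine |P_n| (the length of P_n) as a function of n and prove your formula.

Claim: |P_n| = 5·2^n − 2.

Base case: |P_0| = 3, and 5·2^0 − 2 = 3.
Assume |P_j| = 5·2^j − 2.
Then |P_{j+1}| = 1 + |P_j| + 1 + |P_j| = 2|P_j| + 2 = 2(5·2^j − 2) + 2 = 5·2^{j+1} − 4 + 2 = 5·2^{j+1} − 2.
This completes the inductive step, so |P_n| = 5·2^n − 2 for all n ≥ 0.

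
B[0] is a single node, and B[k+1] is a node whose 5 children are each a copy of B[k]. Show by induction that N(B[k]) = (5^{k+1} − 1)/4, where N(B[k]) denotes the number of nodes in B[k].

Base case: N(B[0]) = 1, and (5^{0+1} − 1)/4 = 1.
Assume N(B[j]) = (5^{j+1} − 1)/4.
Then N(B[j+1]) = 1 + 5N(B[j]) = 1 + 5·(5^{j+1} − 1)/4 = 1 + (5^{j+2} − 5)/4 = (4 + 5^{j+2} − 5)/4 = (5^{j+2} − 1)/4.
By induction, N(B[k]) = (5^{k+1} − 1)/4 for all k ≥ 0.

N(B[k]) = (5^{k+1} − 1)/4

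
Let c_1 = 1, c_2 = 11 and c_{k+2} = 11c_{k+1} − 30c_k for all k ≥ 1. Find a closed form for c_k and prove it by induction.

Claim: c_k = 6^k − 5^k.

Base cases: c_1 = 1 and 6^1 − 5^1 = 1; c_2 = 11 and 6^2 − 5^2 = 11.
Assume c_j = 6^j − 5^j for all 1 ≤ j ≤ m, where m ≥ 2.
Then c_{m+1} = 11c_m − 30c_{m−1} = 11·(6^m − 5^m) − 30·(6^{m−1} − 5^{m−1}) = (11·6 − 30)6^{m−1} − (11·5 − 30)5^{m−1} = 36·6^{m−1} − 25·5^{m−1} = 6^{m+1} − 5^{m+1}.
Hence c_k = 6^k − 5^k for every k ≥ 1, by strong induction.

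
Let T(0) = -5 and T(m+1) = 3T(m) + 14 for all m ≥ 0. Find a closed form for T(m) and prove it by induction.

Claim: T(m) = 2·3^m − 7.

Base case: T(0) = -5, and 2·3^0 − 7 = 2 − 7 = -5.
Assume T(r) = 2·3^r − 7 for some r ≥ 0.
Then T(r+1) = 3T(r) + 14 = 3·(2·3^r − 7) + 14 = 6·3^r − 21 + 14 = 2·3^{r+1} − 7.
Hence T(m) = 2·3^m − 7 for every m ≥ 0, by induction.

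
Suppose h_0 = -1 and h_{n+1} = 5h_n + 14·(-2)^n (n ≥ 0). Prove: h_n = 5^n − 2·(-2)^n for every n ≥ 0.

Base case: h_0 = -1, and 5^0 − 2·(-2)^0 = 1 − 2 = -1.
Assume h_m = 5^m − 2·(-2)^m for some m ≥ 0.
Then h_{m+1} = 5h_m + 14·(-2)^m = 5·(5^m − 2·(-2)^m) + 14·(-2)^m = 5^{m+1} − 10·(-2)^m + 14·(-2)^m = 5^{m+1} + 4·(-2)^m = 5^{m+1} − 2·(-2)^{m+1}.
Hence h_n = 5^n − 2·(-2)^n for every n ≥ 0, by induction.

h_n = 5^n − 2·(-2)^n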